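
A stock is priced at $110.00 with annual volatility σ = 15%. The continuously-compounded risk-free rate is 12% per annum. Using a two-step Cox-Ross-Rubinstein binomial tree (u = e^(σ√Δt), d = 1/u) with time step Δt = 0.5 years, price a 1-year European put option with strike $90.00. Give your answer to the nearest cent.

CRR parameters: u = e^(σ√Δt) = e^(0.15·√0.5) = 1.1119, d = 1/u = 0.8994
Per-period rate: rΔt = 0.12·0.5 = 0.06, so R = e^0.06 = 1.0618
Risk-neutral probability p = (e^0.06 − 0.8994)/(1.1119 − 0.8994) = 0.1625/0.2125 = 0.7645
Terminal stock prices: S_uu = 136, S_ud = 110, S_dd = 88.97
Terminal payoffs (K − S): max(-45.99, 0) = 0, max(-20, 0) = 0, max(1.026, 0) = 1.026
Node u (S = 122.3): V_u = e^(−0.06)·[0.7645·0.0000 + 0.2355·0.0000] = 0.0000
Node d (S = 98.93): V_d = e^(−0.06)·[0.7645·0.0000 + 0.2355·1.0256] = 0.2275
Node 0 (S = 110): V_0 = e^(−0.06)·[0.7645·0.0000 + 0.2355·0.2275] = 0.0505

$0.05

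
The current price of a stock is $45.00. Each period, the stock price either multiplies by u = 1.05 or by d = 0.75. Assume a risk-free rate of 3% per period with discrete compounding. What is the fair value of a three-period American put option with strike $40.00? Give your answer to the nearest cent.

$0.82

Risk-neutral probability p = (1 + 0.03 − 0.75)/(1.05 − 0.75) = 0.2800/0.3000 = 0.9333
Terminal stock prices: S_uuu = 52.09, S_uud = 37.21, S_udd = 26.58, S_ddd = 18.98
Terminal payoffs (K − S): max(-12.09, 0) = 0, max(2.791, 0) = 2.791, max(13.42, 0) = 13.42, max(21.02, 0) = 21.02
Node uu (S = 49.61): continuation = 1/1.03·[0.9333·0.0000 + 0.0667·2.7906] = 0.1806; exercise value = 0.0000 ≤ continuation, so V_uu = 0.1806
Node ud (S = 35.44): continuation = 1/1.03·[0.9333·2.7906 + 0.0667·13.4219] = 3.3975; exercise value = 4.5625 > continuation, so V_ud = 4.5625 (exercise)
Node dd (S = 25.31): continuation = 1/1.03·[0.9333·13.4219 + 0.0667·21.0156] = 13.5225; exercise value = 14.6875 > continuation, so V_dd = 14.6875 (exercise)
Node u (S = 47.25): continuation = 1/1.03·[0.9333·0.1806 + 0.0667·4.5625] = 0.4590; exercise value = 0.0000 ≤ continuation, so V_u = 0.4590
Node d (S = 33.75): continuation = 1/1.03·[0.9333·4.5625 + 0.0667·14.6875] = 5.0850; exercise value = 6.2500 > continuation, so V_d = 6.2500 (exercise)
Node 0 (S = 45): continuation = 1/1.03·[0.9333·0.4590 + 0.0667·6.2500] = 0.8204; exercise value = 0.0000 ≤ continuation, so V_0 = 0.8204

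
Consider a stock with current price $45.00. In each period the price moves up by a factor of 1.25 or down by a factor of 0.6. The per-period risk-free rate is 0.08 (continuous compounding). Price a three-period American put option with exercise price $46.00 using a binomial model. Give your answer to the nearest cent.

$6.91

Risk-neutral probability p = (e^0.08 − 0.6)/(1.25 − 0.6) = 0.4833/0.6500 = 0.7435
Terminal stock prices: S_uuu = 87.89, S_uud = 42.19, S_udd = 20.25, S_ddd = 9.72
Terminal payoffs (K − S): max(-41.89, 0) = 0, max(3.812, 0) = 3.812, max(25.75, 0) = 25.75, max(36.28, 0) = 36.28
Node uu (S = 70.31): continuation = e^(−0.08)·[0.7435·0.0000 + 0.2565·3.8125] = 0.9027; exercise value = 0.0000 ≤ continuation, so V_uu = 0.9027
Node ud (S = 33.75): continuation = e^(−0.08)·[0.7435·3.8125 + 0.2565·25.7500] = 8.7134; exercise value = 12.2500 > continuation, so V_ud = 12.2500 (exercise)
Node dd (S = 16.2): continuation = e^(−0.08)·[0.7435·25.7500 + 0.2565·36.2800] = 26.2634; exercise value = 29.8000 > continuation, so V_dd = 29.8000 (exercise)
Node u (S = 56.25): continuation = e^(−0.08)·[0.7435·0.9027 + 0.2565·12.2500] = 3.5199; exercise value = 0.0000 ≤ continuation, so V_u = 3.5199
Node d (S = 27): continuation = e^(−0.08)·[0.7435·12.2500 + 0.2565·29.8000] = 15.4634; exercise value = 19.0000 > continuation, so V_d = 19.0000 (exercise)
Node 0 (S = 45): continuation = e^(−0.08)·[0.7435·3.5199 + 0.2565·19.0000] = 6.9144; exercise value = 1.0000 ≤ continuation, so V_0 = 6.9144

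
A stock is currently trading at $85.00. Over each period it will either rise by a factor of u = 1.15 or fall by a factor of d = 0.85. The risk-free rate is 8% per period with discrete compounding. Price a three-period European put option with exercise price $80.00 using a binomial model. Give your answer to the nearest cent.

Risk-neutral probability p = (1 + 0.08 − 0.85)/(1.15 − 0.85) = 0.2300/0.3000 = 0.7667
Terminal stock prices: S_uuu = 129.3, S_uud = 95.55, S_udd = 70.62, S_ddd = 52.2
Terminal payoffs (K − S): max(-49.27, 0) = 0, max(-15.55, 0) = 0, max(9.376, 0) = 9.376, max(27.8, 0) = 27.8
Node uu (S = 112.4): V_uu = 1/1.08·[0.7667·0.0000 + 0.2333·0.0000] = 0.0000
Node ud (S = 83.09): V_ud = 1/1.08·[0.7667·0.0000 + 0.2333·9.3756] = 2.0256
Node dd (S = 61.41): V_dd = 1/1.08·[0.7667·9.3756 + 0.2333·27.7994] = 12.6616
Node u (S = 97.75): V_u = 1/1.08·[0.7667·0.0000 + 0.2333·2.0256] = 0.4376
Node d (S = 72.25): V_d = 1/1.08·[0.7667·2.0256 + 0.2333·12.6616] = 4.1734
Node 0 (S = 85): V_0 = 1/1.08·[0.7667·0.4376 + 0.2333·4.1734] = 1.2123

$1.21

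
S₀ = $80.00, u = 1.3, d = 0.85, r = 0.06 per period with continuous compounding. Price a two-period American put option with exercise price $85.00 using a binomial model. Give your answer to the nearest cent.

Risk-neutral probability p = (e^0.06 − 0.85)/(1.3 − 0.85) = 0.2118/0.4500 = 0.4707
Terminal stock prices: S_uu = 135.2, S_ud = 88.4, S_dd = 57.8
Terminal payoffs (K − S): max(-50.2, 0) = 0, max(-3.4, 0) = 0, max(27.2, 0) = 27.2
Node u (S = 104): continuation = e^(−0.06)·[0.4707·0.0000 + 0.5293·0.0000] = 0.0000; exercise value = 0.0000 ≤ continuation, so V_u = 0.0000
Node d (S = 68): continuation = e^(−0.06)·[0.4707·0.0000 + 0.5293·27.2000] = 13.5573; exercise value = 17.0000 > continuation, so V_d = 17.0000 (exercise)
Node 0 (S = 80): continuation = e^(−0.06)·[0.4707·0.0000 + 0.5293·17.0000] = 8.4733; exercise value = 5.0000 ≤ continuation, so V_0 = 8.4733

$8.47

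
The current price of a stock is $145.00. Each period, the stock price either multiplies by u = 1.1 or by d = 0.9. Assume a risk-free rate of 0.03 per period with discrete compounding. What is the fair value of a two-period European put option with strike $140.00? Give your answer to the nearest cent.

Risk-neutral probability p = (1 + 0.03 − 0.9)/(1.1 − 0.9) = 0.1300/0.2000 = 0.6500
Terminal stock prices: S_uu = 175.5, S_ud = 143.6, S_dd = 117.5
Terminal payoffs (K − S): max(-35.45, 0) = 0, max(-3.55, 0) = 0, max(22.55, 0) = 22.55
Node u (S = 159.5): V_u = 1/1.03·[0.6500·0.0000 + 0.3500·0.0000] = 0.0000
Node d (S = 130.5): V_d = 1/1.03·[0.6500·0.0000 + 0.3500·22.5500] = 7.6626
Node 0 (S = 145): V_0 = 1/1.03·[0.6500·0.0000 + 0.3500·7.6626] = 2.6038

$2.60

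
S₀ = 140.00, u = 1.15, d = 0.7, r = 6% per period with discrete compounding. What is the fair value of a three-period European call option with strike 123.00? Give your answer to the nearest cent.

Risk-neutral probability p = (1 + 0.06 − 0.7)/(1.15 − 0.7) = 0.3600/0.4500 = 0.8000
Terminal stock prices: S_uuu = 212.9, S_uud = 129.6, S_udd = 78.89, S_ddd = 48.02
Terminal payoffs (S − K): max(89.92, 0) = 89.92, max(6.605, 0) = 6.605, max(-44.11, 0) = 0, max(-74.98, 0) = 0
Node uu (S = 185.1): V_uu = 1/1.06·[0.8000·89.9225 + 0.2000·6.6050] = 69.1123
Node ud (S = 112.7): V_ud = 1/1.06·[0.8000·6.6050 + 0.2000·0.0000] = 4.9849
Node dd (S = 68.6): V_dd = 1/1.06·[0.8000·0.0000 + 0.2000·0.0000] = 0.0000
Node u (S = 161): V_u = 1/1.06·[0.8000·69.1123 + 0.2000·4.9849] = 53.1007
Node d (S = 98): V_d = 1/1.06·[0.8000·4.9849 + 0.2000·0.0000] = 3.7622
Node 0 (S = 140): V_0 = 1/1.06·[0.8000·53.1007 + 0.2000·3.7622] = 40.7859

40.79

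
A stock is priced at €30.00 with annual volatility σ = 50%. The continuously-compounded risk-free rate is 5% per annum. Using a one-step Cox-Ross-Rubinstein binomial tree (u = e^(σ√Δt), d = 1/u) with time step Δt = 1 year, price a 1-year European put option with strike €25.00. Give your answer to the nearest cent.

€3.71

CRR parameters: u = e^(σ√Δt) = e^(0.5·√1) = 1.6487, d = 1/u = 0.6065
Per-period rate: rΔt = 0.05·1 = 0.05, so R = e^0.05 = 1.0513
Risk-neutral probability p = (e^0.05 − 0.6065)/(1.6487 − 0.6065) = 0.4447/1.0422 = 0.4267
Terminal stock prices: S_u = 49.46, S_d = 18.2
Terminal payoffs (K − S): max(-24.46, 0) = 0, max(6.804, 0) = 6.804
Node 0 (S = 30): V_0 = e^(−0.05)·[0.4267·0.0000 + 0.5733·6.8041] = 3.7103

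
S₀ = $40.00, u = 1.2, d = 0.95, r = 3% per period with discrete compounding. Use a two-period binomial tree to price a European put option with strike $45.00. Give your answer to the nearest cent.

$3.88

Risk-neutral probability p = (1 + 0.03 − 0.95)/(1.2 − 0.95) = 0.0800/0.2500 = 0.3200
Terminal stock prices: S_uu = 57.6, S_ud = 45.6, S_dd = 36.1
Terminal payoffs (K − S): max(-12.6, 0) = 0, max(-0.6, 0) = 0, max(8.9, 0) = 8.9
Node u (S = 48): V_u = 1/1.03·[0.3200·0.0000 + 0.6800·0.0000] = 0.0000
Node d (S = 38): V_d = 1/1.03·[0.3200·0.0000 + 0.6800·8.9000] = 5.8757
Node 0 (S = 40): V_0 = 1/1.03·[0.3200·0.0000 + 0.6800·5.8757] = 3.8791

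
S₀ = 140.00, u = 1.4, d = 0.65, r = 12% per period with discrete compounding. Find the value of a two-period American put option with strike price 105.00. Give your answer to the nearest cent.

5.09

Risk-neutral probability p = (1 + 0.12 − 0.65)/(1.4 − 0.65) = 0.4700/0.7500 = 0.6267
Terminal stock prices: S_uu = 274.4, S_ud = 127.4, S_dd = 59.15
Terminal payoffs (K − S): max(-169.4, 0) = 0, max(-22.4, 0) = 0, max(45.85, 0) = 45.85
Node u (S = 196): continuation = 1/1.12·[0.6267·0.0000 + 0.3733·0.0000] = 0.0000; exercise value = 0.0000 ≤ continuation, so V_u = 0.0000
Node d (S = 91): continuation = 1/1.12·[0.6267·0.0000 + 0.3733·45.8500] = 15.2833; exercise value = 14.0000 ≤ continuation, so V_d = 15.2833
Node 0 (S = 140): continuation = 1/1.12·[0.6267·0.0000 + 0.3733·15.2833] = 5.0944; exercise value = 0.0000 ≤ continuation, so V_0 = 5.0944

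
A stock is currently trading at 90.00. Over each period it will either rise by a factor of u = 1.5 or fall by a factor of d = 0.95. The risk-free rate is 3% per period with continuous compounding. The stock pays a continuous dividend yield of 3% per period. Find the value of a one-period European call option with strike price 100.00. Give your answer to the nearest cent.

Per-period risk-free factor R = e^0.03 = 1.0305; dividend-adjusted growth = e^(0.03−0.03) = 1.0000.
Risk-neutral probability p = (1.0000 − 0.95)/(1.5 − 0.95) = 0.0500/0.5500 = 0.0909
Terminal stock prices: S_u = 135, S_d = 85.5
Terminal payoffs (S − K): max(35, 0) = 35, max(-14.5, 0) = 0
Node 0 (S = 90): V_0 = e^(−0.03)·[0.0909·35.0000 + 0.9091·0.0000] = 3.0878

3.09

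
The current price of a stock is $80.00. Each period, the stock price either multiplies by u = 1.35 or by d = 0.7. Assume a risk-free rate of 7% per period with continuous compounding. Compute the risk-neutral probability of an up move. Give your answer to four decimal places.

p = 0.5731

Risk-neutral probability p = (e^0.07 − 0.7)/(1.35 − 0.7) = 0.3725/0.6500 = 0.5731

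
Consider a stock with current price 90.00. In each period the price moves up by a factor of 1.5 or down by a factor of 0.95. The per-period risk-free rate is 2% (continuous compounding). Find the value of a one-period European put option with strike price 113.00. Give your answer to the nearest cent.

Risk-neutral probability p = (e^0.02 − 0.95)/(1.5 − 0.95) = 0.0702/0.5500 = 0.1276
Terminal stock prices: S_u = 135, S_d = 85.5
Terminal payoffs (K − S): max(-22, 0) = 0, max(27.5, 0) = 27.5
Node 0 (S = 90): V_0 = e^(−0.02)·[0.1276·0.0000 + 0.8724·27.5000] = 23.5149

23.51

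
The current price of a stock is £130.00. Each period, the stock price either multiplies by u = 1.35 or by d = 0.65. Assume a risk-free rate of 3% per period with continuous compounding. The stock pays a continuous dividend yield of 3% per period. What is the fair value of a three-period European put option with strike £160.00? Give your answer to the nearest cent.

£45.68

Per-period risk-free factor R = e^0.03 = 1.0305; dividend-adjusted growth = e^(0.03−0.03) = 1.0000.
Risk-neutral probability p = (1.0000 − 0.65)/(1.35 − 0.65) = 0.3500/0.7000 = 0.5000
Terminal stock prices: S_uuu = 319.8, S_uud = 154, S_udd = 74.15, S_ddd = 35.7
Terminal payoffs (K − S): max(-159.8, 0) = 0, max(5.999, 0) = 5.999, max(85.85, 0) = 85.85, max(124.3, 0) = 124.3
Node uu (S = 236.9): V_uu = e^(−0.03)·[0.5000·0.0000 + 0.5000·5.9987] = 2.9107
Node ud (S = 114.1): V_ud = e^(−0.03)·[0.5000·5.9987 + 0.5000·85.8512] = 44.5677
Node dd (S = 54.93): V_dd = e^(−0.03)·[0.5000·85.8512 + 0.5000·124.2987] = 101.9696
Node u (S = 175.5): V_u = e^(−0.03)·[0.5000·2.9107 + 0.5000·44.5677] = 23.0376
Node d (S = 84.5): V_d = e^(−0.03)·[0.5000·44.5677 + 0.5000·101.9696] = 71.1032
Node 0 (S = 130): V_0 = e^(−0.03)·[0.5000·23.0376 + 0.5000·71.1032] = 45.6793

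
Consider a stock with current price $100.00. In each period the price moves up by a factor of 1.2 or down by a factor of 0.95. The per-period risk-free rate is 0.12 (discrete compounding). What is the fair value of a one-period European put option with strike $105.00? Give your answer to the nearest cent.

Risk-neutral probability p = (1 + 0.12 − 0.95)/(1.2 − 0.95) = 0.1700/0.2500 = 0.6800
Terminal stock prices: S_u = 120, S_d = 95
Terminal payoffs (K − S): max(-15, 0) = 0, max(10, 0) = 10
Node 0 (S = 100): V_0 = 1/1.12·[0.6800·0.0000 + 0.3200·10.0000] = 2.8571

$2.86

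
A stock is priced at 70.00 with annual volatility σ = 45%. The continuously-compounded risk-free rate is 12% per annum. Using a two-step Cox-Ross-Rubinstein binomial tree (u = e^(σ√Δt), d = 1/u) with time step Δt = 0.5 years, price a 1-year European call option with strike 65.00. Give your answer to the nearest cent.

CRR parameters: u = e^(σ√Δt) = e^(0.45·√0.5) = 1.3746, d = 1/u = 0.7275
Per-period rate: rΔt = 0.12·0.5 = 0.06, so R = e^0.06 = 1.0618
Risk-neutral probability p = (e^0.06 − 0.7275)/(1.3746 − 0.7275) = 0.3344/0.6472 = 0.5167
Terminal stock prices: S_uu = 132.3, S_ud = 70, S_dd = 37.04
Terminal payoffs (S − K): max(67.28, 0) = 67.28, max(5, 0) = 5, max(-27.96, 0) = 0
Node u (S = 96.23): V_u = e^(−0.06)·[0.5167·67.2761 + 0.4833·5.0000] = 35.0107
Node d (S = 50.92): V_d = e^(−0.06)·[0.5167·5.0000 + 0.4833·0.0000] = 2.4329
Node 0 (S = 70): V_0 = e^(−0.06)·[0.5167·35.0107 + 0.4833·2.4329] = 18.1427

18.14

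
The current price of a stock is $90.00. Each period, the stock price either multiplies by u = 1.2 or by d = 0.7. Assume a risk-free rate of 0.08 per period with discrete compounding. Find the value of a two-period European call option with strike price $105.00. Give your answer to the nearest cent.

Risk-neutral probability p = (1 + 0.08 − 0.7)/(1.2 − 0.7) = 0.3800/0.5000 = 0.7600
Terminal stock prices: S_uu = 129.6, S_ud = 75.6, S_dd = 44.1
Terminal payoffs (S − K): max(24.6, 0) = 24.6, max(-29.4, 0) = 0, max(-60.9, 0) = 0
Node u (S = 108): V_u = 1/1.08·[0.7600·24.6000 + 0.2400·0.0000] = 17.3111
Node d (S = 63): V_d = 1/1.08·[0.7600·0.0000 + 0.2400·0.0000] = 0.0000
Node 0 (S = 90): V_0 = 1/1.08·[0.7600·17.3111 + 0.2400·0.0000] = 12.1819

$12.18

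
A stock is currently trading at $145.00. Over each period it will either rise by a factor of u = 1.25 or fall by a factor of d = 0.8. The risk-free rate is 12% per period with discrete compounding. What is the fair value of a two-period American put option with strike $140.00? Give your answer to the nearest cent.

Risk-neutral probability p = (1 + 0.12 − 0.8)/(1.25 − 0.8) = 0.3200/0.4500 = 0.7111
Terminal stock prices: S_uu = 226.6, S_ud = 145, S_dd = 92.8
Terminal payoffs (K − S): max(-86.56, 0) = 0, max(-5, 0) = 0, max(47.2, 0) = 47.2
Node u (S = 181.2): continuation = 1/1.12·[0.7111·0.0000 + 0.2889·0.0000] = 0.0000; exercise value = 0.0000 ≤ continuation, so V_u = 0.0000
Node d (S = 116): continuation = 1/1.12·[0.7111·0.0000 + 0.2889·47.2000] = 12.1746; exercise value = 24.0000 > continuation, so V_d = 24.0000 (exercise)
Node 0 (S = 145): continuation = 1/1.12·[0.7111·0.0000 + 0.2889·24.0000] = 6.1905; exercise value = 0.0000 ≤ continuation, so V_0 = 6.1905

$6.19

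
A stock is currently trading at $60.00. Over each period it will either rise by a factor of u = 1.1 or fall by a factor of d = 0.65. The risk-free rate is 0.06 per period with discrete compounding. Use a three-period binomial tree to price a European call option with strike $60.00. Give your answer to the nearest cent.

$12.61

Risk-neutral probability p = (1 + 0.06 − 0.65)/(1.1 − 0.65) = 0.4100/0.4500 = 0.9111
Terminal stock prices: S_uuu = 79.86, S_uud = 47.19, S_udd = 27.89, S_ddd = 16.48
Terminal payoffs (S − K): max(19.86, 0) = 19.86, max(-12.81, 0) = 0, max(-32.11, 0) = 0, max(-43.52, 0) = 0
Node uu (S = 72.6): V_uu = 1/1.06·[0.9111·19.8600 + 0.0889·0.0000] = 17.0704
Node ud (S = 42.9): V_ud = 1/1.06·[0.9111·0.0000 + 0.0889·0.0000] = 0.0000
Node dd (S = 25.35): V_dd = 1/1.06·[0.9111·0.0000 + 0.0889·0.0000] = 0.0000
Node u (S = 66): V_u = 1/1.06·[0.9111·17.0704 + 0.0889·0.0000] = 14.6727
Node d (S = 39): V_d = 1/1.06·[0.9111·0.0000 + 0.0889·0.0000] = 0.0000
Node 0 (S = 60): V_0 = 1/1.06·[0.9111·14.6727 + 0.0889·0.0000] = 12.6118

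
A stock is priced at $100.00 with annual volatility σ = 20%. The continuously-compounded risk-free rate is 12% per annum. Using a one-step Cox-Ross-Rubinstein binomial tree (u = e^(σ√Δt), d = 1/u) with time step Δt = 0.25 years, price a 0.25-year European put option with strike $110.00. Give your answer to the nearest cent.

$7.06

CRR parameters: u = e^(σ√Δt) = e^(0.2·√0.25) = 1.1052, d = 1/u = 0.9048
Per-period rate: rΔt = 0.12·0.25 = 0.03, so R = e^0.03 = 1.0305
Risk-neutral probability p = (e^0.03 − 0.9048)/(1.1052 − 0.9048) = 0.1256/0.2003 = 0.6270
Terminal stock prices: S_u = 110.5, S_d = 90.48
Terminal payoffs (K − S): max(-0.5171, 0) = 0, max(19.52, 0) = 19.52
Node 0 (S = 100): V_0 = e^(−0.03)·[0.6270·0.0000 + 0.3730·19.5163] = 7.0637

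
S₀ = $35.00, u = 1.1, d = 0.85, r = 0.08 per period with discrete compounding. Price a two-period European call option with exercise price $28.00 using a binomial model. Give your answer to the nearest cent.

$11.01

Risk-neutral probability p = (1 + 0.08 − 0.85)/(1.1 − 0.85) = 0.2300/0.2500 = 0.9200
Terminal stock prices: S_uu = 42.35, S_ud = 32.73, S_dd = 25.29
Terminal payoffs (S − K): max(14.35, 0) = 14.35, max(4.725, 0) = 4.725, max(-2.713, 0) = 0
Node u (S = 38.5): V_u = 1/1.08·[0.9200·14.3500 + 0.0800·4.7250] = 12.5741
Node d (S = 29.75): V_d = 1/1.08·[0.9200·4.7250 + 0.0800·0.0000] = 4.0250
Node 0 (S = 35): V_0 = 1/1.08·[0.9200·12.5741 + 0.0800·4.0250] = 11.0094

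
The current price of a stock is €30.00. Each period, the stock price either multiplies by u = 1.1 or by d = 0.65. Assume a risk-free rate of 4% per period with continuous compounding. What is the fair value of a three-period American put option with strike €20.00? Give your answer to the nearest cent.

Risk-neutral probability p = (e^0.04 − 0.65)/(1.1 − 0.65) = 0.3908/0.4500 = 0.8685
Terminal stock prices: S_uuu = 39.93, S_uud = 23.6, S_udd = 13.94, S_ddd = 8.239
Terminal payoffs (K − S): max(-19.93, 0) = 0, max(-3.595, 0) = 0, max(6.057, 0) = 6.057, max(11.76, 0) = 11.76
Node uu (S = 36.3): continuation = e^(−0.04)·[0.8685·0.0000 + 0.1315·0.0000] = 0.0000; exercise value = 0.0000 ≤ continuation, so V_uu = 0.0000
Node ud (S = 21.45): continuation = e^(−0.04)·[0.8685·0.0000 + 0.1315·6.0575] = 0.7655; exercise value = 0.0000 ≤ continuation, so V_ud = 0.7655
Node dd (S = 12.68): continuation = e^(−0.04)·[0.8685·6.0575 + 0.1315·11.7613] = 6.5408; exercise value = 7.3250 > continuation, so V_dd = 7.3250 (exercise)
Node u (S = 33): continuation = e^(−0.04)·[0.8685·0.0000 + 0.1315·0.7655] = 0.0967; exercise value = 0.0000 ≤ continuation, so V_u = 0.0967
Node d (S = 19.5): continuation = e^(−0.04)·[0.8685·0.7655 + 0.1315·7.3250] = 1.5644; exercise value = 0.5000 ≤ continuation, so V_d = 1.5644
Node 0 (S = 30): continuation = e^(−0.04)·[0.8685·0.0967 + 0.1315·1.5644] = 0.2784; exercise value = 0.0000 ≤ continuation, so V_0 = 0.2784

€0.28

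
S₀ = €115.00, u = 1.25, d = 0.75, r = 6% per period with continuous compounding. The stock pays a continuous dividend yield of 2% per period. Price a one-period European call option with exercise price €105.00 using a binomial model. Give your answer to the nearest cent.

Per-period risk-free factor R = e^0.06 = 1.0618; dividend-adjusted growth = e^(0.06−0.02) = 1.0408.
Risk-neutral probability p = (1.0408 − 0.75)/(1.25 − 0.75) = 0.2908/0.5000 = 0.5816
Terminal stock prices: S_u = 143.8, S_d = 86.25
Terminal payoffs (S − K): max(38.75, 0) = 38.75, max(-18.75, 0) = 0
Node 0 (S = 115): V_0 = e^(−0.06)·[0.5816·38.7500 + 0.4184·0.0000] = 21.2253

€21.23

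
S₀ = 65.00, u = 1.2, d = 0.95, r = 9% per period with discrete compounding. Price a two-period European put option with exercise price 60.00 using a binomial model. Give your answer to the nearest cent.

Risk-neutral probability p = (1 + 0.09 − 0.95)/(1.2 − 0.95) = 0.1400/0.2500 = 0.5600
Terminal stock prices: S_uu = 93.6, S_ud = 74.1, S_dd = 58.66
Terminal payoffs (K − S): max(-33.6, 0) = 0, max(-14.1, 0) = 0, max(1.337, 0) = 1.337
Node u (S = 78): V_u = 1/1.09·[0.5600·0.0000 + 0.4400·0.0000] = 0.0000
Node d (S = 61.75): V_d = 1/1.09·[0.5600·0.0000 + 0.4400·1.3375] = 0.5399
Node 0 (S = 65): V_0 = 1/1.09·[0.5600·0.0000 + 0.4400·0.5399] = 0.2179

0.22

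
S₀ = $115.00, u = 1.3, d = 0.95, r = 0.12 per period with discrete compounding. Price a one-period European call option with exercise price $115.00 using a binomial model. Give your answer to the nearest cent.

$14.96

Risk-neutral probability p = (1 + 0.12 − 0.95)/(1.3 − 0.95) = 0.1700/0.3500 = 0.4857
Terminal stock prices: S_u = 149.5, S_d = 109.2
Terminal payoffs (S − K): max(34.5, 0) = 34.5, max(-5.75, 0) = 0
Node 0 (S = 115): V_0 = 1/1.12·[0.4857·34.5000 + 0.5143·0.0000] = 14.9617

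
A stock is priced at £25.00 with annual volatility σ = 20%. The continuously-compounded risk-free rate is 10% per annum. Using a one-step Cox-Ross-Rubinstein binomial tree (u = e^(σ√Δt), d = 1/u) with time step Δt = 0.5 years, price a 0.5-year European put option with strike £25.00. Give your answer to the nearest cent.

CRR parameters: u = e^(σ√Δt) = e^(0.2·√0.5) = 1.1519, d = 1/u = 0.8681
Per-period rate: rΔt = 0.1·0.5 = 0.05, so R = e^0.05 = 1.0513
Risk-neutral probability p = (e^0.05 − 0.8681)/(1.1519 − 0.8681) = 0.1831/0.2838 = 0.6454
Terminal stock prices: S_u = 28.8, S_d = 21.7
Terminal payoffs (K − S): max(-3.798, 0) = 0, max(3.297, 0) = 3.297
Node 0 (S = 25): V_0 = e^(−0.05)·[0.6454·0.0000 + 0.3546·3.2969] = 1.1122

£1.11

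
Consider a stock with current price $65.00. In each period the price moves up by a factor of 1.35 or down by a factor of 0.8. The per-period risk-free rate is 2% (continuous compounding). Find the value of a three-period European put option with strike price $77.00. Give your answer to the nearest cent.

Risk-neutral probability p = (e^0.02 − 0.8)/(1.35 − 0.8) = 0.2202/0.5500 = 0.4004
Terminal stock prices: S_uuu = 159.9, S_uud = 94.77, S_udd = 56.16, S_ddd = 33.28
Terminal payoffs (K − S): max(-82.92, 0) = 0, max(-17.77, 0) = 0, max(20.84, 0) = 20.84, max(43.72, 0) = 43.72
Node uu (S = 118.5): V_uu = e^(−0.02)·[0.4004·0.0000 + 0.5996·0.0000] = 0.0000
Node ud (S = 70.2): V_ud = e^(−0.02)·[0.4004·0.0000 + 0.5996·20.8400] = 12.2489
Node dd (S = 41.6): V_dd = e^(−0.02)·[0.4004·20.8400 + 0.5996·43.7200] = 33.8753
Node u (S = 87.75): V_u = e^(−0.02)·[0.4004·0.0000 + 0.5996·12.2489] = 7.1994
Node d (S = 52): V_d = e^(−0.02)·[0.4004·12.2489 + 0.5996·33.8753] = 24.7175
Node 0 (S = 65): V_0 = e^(−0.02)·[0.4004·7.1994 + 0.5996·24.7175] = 17.3533

$17.35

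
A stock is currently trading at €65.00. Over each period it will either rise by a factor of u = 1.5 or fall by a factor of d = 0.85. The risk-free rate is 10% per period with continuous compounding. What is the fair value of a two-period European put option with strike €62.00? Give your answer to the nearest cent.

€4.54

Risk-neutral probability p = (e^0.1 − 0.85)/(1.5 − 0.85) = 0.2552/0.6500 = 0.3926
Terminal stock prices: S_uu = 146.2, S_ud = 82.88, S_dd = 46.96
Terminal payoffs (K − S): max(-84.25, 0) = 0, max(-20.88, 0) = 0, max(15.04, 0) = 15.04
Node u (S = 97.5): V_u = e^(−0.1)·[0.3926·0.0000 + 0.6074·0.0000] = 0.0000
Node d (S = 55.25): V_d = e^(−0.1)·[0.3926·0.0000 + 0.6074·15.0375] = 8.2650
Node 0 (S = 65): V_0 = e^(−0.1)·[0.3926·0.0000 + 0.6074·8.2650] = 4.5426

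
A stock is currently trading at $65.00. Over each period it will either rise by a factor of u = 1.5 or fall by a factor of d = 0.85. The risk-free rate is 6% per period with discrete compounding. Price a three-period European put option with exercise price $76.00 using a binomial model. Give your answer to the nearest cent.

Risk-neutral probability p = (1 + 0.06 − 0.85)/(1.5 − 0.85) = 0.2100/0.6500 = 0.3231
Terminal stock prices: S_uuu = 219.4, S_uud = 124.3, S_udd = 70.44, S_ddd = 39.92
Terminal payoffs (K − S): max(-143.4, 0) = 0, max(-48.31, 0) = 0, max(5.556, 0) = 5.556, max(36.08, 0) = 36.08
Node uu (S = 146.2): V_uu = 1/1.06·[0.3231·0.0000 + 0.6769·0.0000] = 0.0000
Node ud (S = 82.88): V_ud = 1/1.06·[0.3231·0.0000 + 0.6769·5.5563] = 3.5483
Node dd (S = 46.96): V_dd = 1/1.06·[0.3231·5.5563 + 0.6769·36.0819] = 24.7356
Node u (S = 97.5): V_u = 1/1.06·[0.3231·0.0000 + 0.6769·3.5483] = 2.2659
Node d (S = 55.25): V_d = 1/1.06·[0.3231·3.5483 + 0.6769·24.7356] = 16.8778
Node 0 (S = 65): V_0 = 1/1.06·[0.3231·2.2659 + 0.6769·16.8778] = 11.4689

$11.47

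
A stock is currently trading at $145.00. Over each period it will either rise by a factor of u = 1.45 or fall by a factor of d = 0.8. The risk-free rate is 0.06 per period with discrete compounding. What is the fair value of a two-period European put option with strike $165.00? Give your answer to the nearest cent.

$23.13

Risk-neutral probability p = (1 + 0.06 − 0.8)/(1.45 − 0.8) = 0.2600/0.6500 = 0.4000
Terminal stock prices: S_uu = 304.9, S_ud = 168.2, S_dd = 92.8
Terminal payoffs (K − S): max(-139.9, 0) = 0, max(-3.2, 0) = 0, max(72.2, 0) = 72.2
Node u (S = 210.2): V_u = 1/1.06·[0.4000·0.0000 + 0.6000·0.0000] = 0.0000
Node d (S = 116): V_d = 1/1.06·[0.4000·0.0000 + 0.6000·72.2000] = 40.8679
Node 0 (S = 145): V_0 = 1/1.06·[0.4000·0.0000 + 0.6000·40.8679] = 23.1328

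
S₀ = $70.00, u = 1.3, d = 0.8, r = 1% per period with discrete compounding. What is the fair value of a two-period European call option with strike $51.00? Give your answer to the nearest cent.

$22.05

Risk-neutral probability p = (1 + 0.01 − 0.8)/(1.3 − 0.8) = 0.2100/0.5000 = 0.4200
Terminal stock prices: S_uu = 118.3, S_ud = 72.8, S_dd = 44.8
Terminal payoffs (S − K): max(67.3, 0) = 67.3, max(21.8, 0) = 21.8, max(-6.2, 0) = 0
Node u (S = 91): V_u = 1/1.01·[0.4200·67.3000 + 0.5800·21.8000] = 40.5050
Node d (S = 56): V_d = 1/1.01·[0.4200·21.8000 + 0.5800·0.0000] = 9.0653
Node 0 (S = 70): V_0 = 1/1.01·[0.4200·40.5050 + 0.5800·9.0653] = 22.0495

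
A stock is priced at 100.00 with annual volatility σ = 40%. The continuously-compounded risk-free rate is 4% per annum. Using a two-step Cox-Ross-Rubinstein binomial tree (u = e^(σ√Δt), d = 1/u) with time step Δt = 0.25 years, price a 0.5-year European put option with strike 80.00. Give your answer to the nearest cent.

3.50

CRR parameters: u = e^(σ√Δt) = e^(0.4·√0.25) = 1.2214, d = 1/u = 0.8187
Per-period rate: rΔt = 0.04·0.25 = 0.01, so R = e^0.01 = 1.0101
Risk-neutral probability p = (e^0.01 − 0.8187)/(1.2214 − 0.8187) = 0.1913/0.4027 = 0.4751
Terminal stock prices: S_uu = 149.2, S_ud = 100, S_dd = 67.03
Terminal payoffs (K − S): max(-69.18, 0) = 0, max(-20, 0) = 0, max(12.97, 0) = 12.97
Node u (S = 122.1): V_u = e^(−0.01)·[0.4751·0.0000 + 0.5249·0.0000] = 0.0000
Node d (S = 81.87): V_d = e^(−0.01)·[0.4751·0.0000 + 0.5249·12.9680] = 6.7389
Node 0 (S = 100): V_0 = e^(−0.01)·[0.4751·0.0000 + 0.5249·6.7389] = 3.5019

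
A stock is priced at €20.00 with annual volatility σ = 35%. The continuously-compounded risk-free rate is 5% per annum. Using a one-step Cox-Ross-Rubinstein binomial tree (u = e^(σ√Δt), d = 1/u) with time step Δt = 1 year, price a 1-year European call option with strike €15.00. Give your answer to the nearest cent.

CRR parameters: u = e^(σ√Δt) = e^(0.35·√1) = 1.4191, d = 1/u = 0.7047
Per-period rate: rΔt = 0.05·1 = 0.05, so R = e^0.05 = 1.0513
Risk-neutral probability p = (e^0.05 − 0.7047)/(1.4191 − 0.7047) = 0.3466/0.7144 = 0.4852
Terminal stock prices: S_u = 28.38, S_d = 14.09
Terminal payoffs (S − K): max(13.38, 0) = 13.38, max(-0.9062, 0) = 0
Node 0 (S = 20): V_0 = e^(−0.05)·[0.4852·13.3814 + 0.5148·0.0000] = 6.1754

€6.18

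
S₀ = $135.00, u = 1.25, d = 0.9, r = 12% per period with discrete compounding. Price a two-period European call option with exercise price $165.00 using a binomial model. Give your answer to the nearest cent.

$14.47

Risk-neutral probability p = (1 + 0.12 − 0.9)/(1.25 − 0.9) = 0.2200/0.3500 = 0.6286
Terminal stock prices: S_uu = 210.9, S_ud = 151.9, S_dd = 109.4
Terminal payoffs (S − K): max(45.94, 0) = 45.94, max(-13.12, 0) = 0, max(-55.65, 0) = 0
Node u (S = 168.8): V_u = 1/1.12·[0.6286·45.9375 + 0.3714·0.0000] = 25.7813
Node d (S = 121.5): V_d = 1/1.12·[0.6286·0.0000 + 0.3714·0.0000] = 0.0000
Node 0 (S = 135): V_0 = 1/1.12·[0.6286·25.7813 + 0.3714·0.0000] = 14.4691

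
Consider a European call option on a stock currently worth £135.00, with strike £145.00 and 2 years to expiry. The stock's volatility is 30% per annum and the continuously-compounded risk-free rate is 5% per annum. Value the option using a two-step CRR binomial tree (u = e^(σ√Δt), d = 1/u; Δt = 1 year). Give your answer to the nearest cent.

CRR parameters: u = e^(σ√Δt) = e^(0.3·√1) = 1.3499, d = 1/u = 0.7408
Per-period rate: rΔt = 0.05·1 = 0.05, so R = e^0.05 = 1.0513
Risk-neutral probability p = (e^0.05 − 0.7408)/(1.3499 − 0.7408) = 0.3105/0.6090 = 0.5097
Terminal stock prices: S_uu = 246, S_ud = 135, S_dd = 74.09
Terminal payoffs (S − K): max(101, 0) = 101, max(-10, 0) = 0, max(-70.91, 0) = 0
Node u (S = 182.2): V_u = e^(−0.05)·[0.5097·100.9860 + 0.4903·0.0000] = 48.9662
Node d (S = 100): V_d = e^(−0.05)·[0.5097·0.0000 + 0.4903·0.0000] = 0.0000
Node 0 (S = 135): V_0 = e^(−0.05)·[0.5097·48.9662 + 0.4903·0.0000] = 23.7427

£23.74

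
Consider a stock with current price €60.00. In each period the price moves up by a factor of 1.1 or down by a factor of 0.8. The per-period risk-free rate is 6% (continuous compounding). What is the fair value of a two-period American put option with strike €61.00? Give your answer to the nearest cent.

Risk-neutral probability p = (e^0.06 − 0.8)/(1.1 − 0.8) = 0.2618/0.3000 = 0.8728
Terminal stock prices: S_uu = 72.6, S_ud = 52.8, S_dd = 38.4
Terminal payoffs (K − S): max(-11.6, 0) = 0, max(8.2, 0) = 8.2, max(22.6, 0) = 22.6
Node u (S = 66): continuation = e^(−0.06)·[0.8728·0.0000 + 0.1272·8.2000] = 0.9824; exercise value = 0.0000 ≤ continuation, so V_u = 0.9824
Node d (S = 48): continuation = e^(−0.06)·[0.8728·8.2000 + 0.1272·22.6000] = 9.4476; exercise value = 13.0000 > continuation, so V_d = 13.0000 (exercise)
Node 0 (S = 60): continuation = e^(−0.06)·[0.8728·0.9824 + 0.1272·13.0000] = 2.3649; exercise value = 1.0000 ≤ continuation, so V_0 = 2.3649

€2.36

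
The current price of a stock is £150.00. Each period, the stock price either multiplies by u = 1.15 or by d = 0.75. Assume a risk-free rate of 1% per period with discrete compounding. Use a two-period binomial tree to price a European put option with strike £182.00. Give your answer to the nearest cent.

Risk-neutral probability p = (1 + 0.01 − 0.75)/(1.15 − 0.75) = 0.2600/0.4000 = 0.6500
Terminal stock prices: S_uu = 198.4, S_ud = 129.4, S_dd = 84.38
Terminal payoffs (K − S): max(-16.37, 0) = 0, max(52.62, 0) = 52.62, max(97.62, 0) = 97.62
Node u (S = 172.5): V_u = 1/1.01·[0.6500·0.0000 + 0.3500·52.6250] = 18.2364
Node d (S = 112.5): V_d = 1/1.01·[0.6500·52.6250 + 0.3500·97.6250] = 67.6980
Node 0 (S = 150): V_0 = 1/1.01·[0.6500·18.2364 + 0.3500·67.6980] = 35.1960

£35.20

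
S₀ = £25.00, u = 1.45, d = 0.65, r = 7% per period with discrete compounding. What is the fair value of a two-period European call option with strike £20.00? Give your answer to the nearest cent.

Risk-neutral probability p = (1 + 0.07 − 0.65)/(1.45 − 0.65) = 0.4200/0.8000 = 0.5250
Terminal stock prices: S_uu = 52.56, S_ud = 23.56, S_dd = 10.56
Terminal payoffs (S − K): max(32.56, 0) = 32.56, max(3.562, 0) = 3.562, max(-9.437, 0) = 0
Node u (S = 36.25): V_u = 1/1.07·[0.5250·32.5625 + 0.4750·3.5625] = 17.5584
Node d (S = 16.25): V_d = 1/1.07·[0.5250·3.5625 + 0.4750·0.0000] = 1.7480
Node 0 (S = 25): V_0 = 1/1.07·[0.5250·17.5584 + 0.4750·1.7480] = 9.3911

£9.39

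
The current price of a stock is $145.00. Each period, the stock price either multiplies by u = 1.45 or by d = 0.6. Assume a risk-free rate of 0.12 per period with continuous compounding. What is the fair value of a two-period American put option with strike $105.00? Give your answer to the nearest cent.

Risk-neutral probability p = (e^0.12 − 0.6)/(1.45 − 0.6) = 0.5275/0.8500 = 0.6206
Terminal stock prices: S_uu = 304.9, S_ud = 126.1, S_dd = 52.2
Terminal payoffs (K − S): max(-199.9, 0) = 0, max(-21.15, 0) = 0, max(52.8, 0) = 52.8
Node u (S = 210.2): continuation = e^(−0.12)·[0.6206·0.0000 + 0.3794·0.0000] = 0.0000; exercise value = 0.0000 ≤ continuation, so V_u = 0.0000
Node d (S = 87): continuation = e^(−0.12)·[0.6206·0.0000 + 0.3794·52.8000] = 17.7678; exercise value = 18.0000 > continuation, so V_d = 18.0000 (exercise)
Node 0 (S = 145): continuation = e^(−0.12)·[0.6206·0.0000 + 0.3794·18.0000] = 6.0572; exercise value = 0.0000 ≤ continuation, so V_0 = 6.0572

$6.06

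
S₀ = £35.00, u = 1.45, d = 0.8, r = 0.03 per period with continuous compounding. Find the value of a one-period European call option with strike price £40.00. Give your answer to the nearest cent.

£3.70

Risk-neutral probability p = (e^0.03 − 0.8)/(1.45 − 0.8) = 0.2305/0.6500 = 0.3545
Terminal stock prices: S_u = 50.75, S_d = 28
Terminal payoffs (S − K): max(10.75, 0) = 10.75, max(-12, 0) = 0
Node 0 (S = 35): V_0 = e^(−0.03)·[0.3545·10.7500 + 0.6455·0.0000] = 3.6987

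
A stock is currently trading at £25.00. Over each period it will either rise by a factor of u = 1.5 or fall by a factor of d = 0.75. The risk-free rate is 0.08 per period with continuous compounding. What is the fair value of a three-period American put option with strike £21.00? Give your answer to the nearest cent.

£1.83

Risk-neutral probability p = (e^0.08 − 0.75)/(1.5 − 0.75) = 0.3333/0.7500 = 0.4444
Terminal stock prices: S_uuu = 84.38, S_uud = 42.19, S_udd = 21.09, S_ddd = 10.55
Terminal payoffs (K − S): max(-63.38, 0) = 0, max(-21.19, 0) = 0, max(-0.09375, 0) = 0, max(10.45, 0) = 10.45
Node uu (S = 56.25): continuation = e^(−0.08)·[0.4444·0.0000 + 0.5556·0.0000] = 0.0000; exercise value = 0.0000 ≤ continuation, so V_uu = 0.0000
Node ud (S = 28.12): continuation = e^(−0.08)·[0.4444·0.0000 + 0.5556·0.0000] = 0.0000; exercise value = 0.0000 ≤ continuation, so V_ud = 0.0000
Node dd (S = 14.06): continuation = e^(−0.08)·[0.4444·0.0000 + 0.5556·10.4531] = 5.3614; exercise value = 6.9375 > continuation, so V_dd = 6.9375 (exercise)
Node u (S = 37.5): continuation = e^(−0.08)·[0.4444·0.0000 + 0.5556·0.0000] = 0.0000; exercise value = 0.0000 ≤ continuation, so V_u = 0.0000
Node d (S = 18.75): continuation = e^(−0.08)·[0.4444·0.0000 + 0.5556·6.9375] = 3.5582; exercise value = 2.2500 ≤ continuation, so V_d = 3.5582
Node 0 (S = 25): continuation = e^(−0.08)·[0.4444·0.0000 + 0.5556·3.5582] = 1.8250; exercise value = 0.0000 ≤ continuation, so V_0 = 1.8250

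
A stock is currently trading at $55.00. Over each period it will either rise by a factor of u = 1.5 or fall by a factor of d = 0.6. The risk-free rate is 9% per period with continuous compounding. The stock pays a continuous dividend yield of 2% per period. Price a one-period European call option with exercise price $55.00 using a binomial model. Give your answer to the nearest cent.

Per-period risk-free factor R = e^0.09 = 1.0942; dividend-adjusted growth = e^(0.09−0.02) = 1.0725.
Risk-neutral probability p = (1.0725 − 0.6)/(1.5 − 0.6) = 0.4725/0.9000 = 0.5250
Terminal stock prices: S_u = 82.5, S_d = 33
Terminal payoffs (S − K): max(27.5, 0) = 27.5, max(-22, 0) = 0
Node 0 (S = 55): V_0 = e^(−0.09)·[0.5250·27.5000 + 0.4750·0.0000] = 13.1951

$13.20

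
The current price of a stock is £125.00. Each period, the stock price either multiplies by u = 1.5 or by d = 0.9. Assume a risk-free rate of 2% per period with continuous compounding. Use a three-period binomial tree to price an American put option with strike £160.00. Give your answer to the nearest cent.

£38.21

Risk-neutral probability p = (e^0.02 − 0.9)/(1.5 − 0.9) = 0.1202/0.6000 = 0.2003
Terminal stock prices: S_uuu = 421.9, S_uud = 253.1, S_udd = 151.9, S_ddd = 91.13
Terminal payoffs (K − S): max(-261.9, 0) = 0, max(-93.12, 0) = 0, max(8.125, 0) = 8.125, max(68.87, 0) = 68.87
Node uu (S = 281.2): continuation = e^(−0.02)·[0.2003·0.0000 + 0.7997·0.0000] = 0.0000; exercise value = 0.0000 ≤ continuation, so V_uu = 0.0000
Node ud (S = 168.8): continuation = e^(−0.02)·[0.2003·0.0000 + 0.7997·8.1250] = 6.3686; exercise value = 0.0000 ≤ continuation, so V_ud = 6.3686
Node dd (S = 101.2): continuation = e^(−0.02)·[0.2003·8.1250 + 0.7997·68.8750] = 55.5818; exercise value = 58.7500 > continuation, so V_dd = 58.7500 (exercise)
Node u (S = 187.5): continuation = e^(−0.02)·[0.2003·0.0000 + 0.7997·6.3686] = 4.9919; exercise value = 0.0000 ≤ continuation, so V_u = 4.9919
Node d (S = 112.5): continuation = e^(−0.02)·[0.2003·6.3686 + 0.7997·58.7500] = 47.3006; exercise value = 47.5000 > continuation, so V_d = 47.5000 (exercise)
Node 0 (S = 125): continuation = e^(−0.02)·[0.2003·4.9919 + 0.7997·47.5000] = 38.2122; exercise value = 35.0000 ≤ continuation, so V_0 = 38.2122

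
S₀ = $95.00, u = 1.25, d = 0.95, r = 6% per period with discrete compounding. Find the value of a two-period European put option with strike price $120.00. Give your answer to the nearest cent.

Risk-neutral probability p = (1 + 0.06 − 0.95)/(1.25 − 0.95) = 0.1100/0.3000 = 0.3667
Terminal stock prices: S_uu = 148.4, S_ud = 112.8, S_dd = 85.74
Terminal payoffs (K − S): max(-28.44, 0) = 0, max(7.188, 0) = 7.188, max(34.26, 0) = 34.26
Node u (S = 118.8): V_u = 1/1.06·[0.3667·0.0000 + 0.6333·7.1875] = 4.2944
Node d (S = 90.25): V_d = 1/1.06·[0.3667·7.1875 + 0.6333·34.2625] = 22.9575
Node 0 (S = 95): V_0 = 1/1.06·[0.3667·4.2944 + 0.6333·22.9575] = 15.2023

$15.20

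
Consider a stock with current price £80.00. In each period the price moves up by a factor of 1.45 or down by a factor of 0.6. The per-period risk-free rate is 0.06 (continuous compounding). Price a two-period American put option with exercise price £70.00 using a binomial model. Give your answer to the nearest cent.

Risk-neutral probability p = (e^0.06 − 0.6)/(1.45 − 0.6) = 0.4618/0.8500 = 0.5433
Terminal stock prices: S_uu = 168.2, S_ud = 69.6, S_dd = 28.8
Terminal payoffs (K − S): max(-98.2, 0) = 0, max(0.4, 0) = 0.4, max(41.2, 0) = 41.2
Node u (S = 116): continuation = e^(−0.06)·[0.5433·0.0000 + 0.4567·0.4000] = 0.1720; exercise value = 0.0000 ≤ continuation, so V_u = 0.1720
Node d (S = 48): continuation = e^(−0.06)·[0.5433·0.4000 + 0.4567·41.2000] = 17.9235; exercise value = 22.0000 > continuation, so V_d = 22.0000 (exercise)
Node 0 (S = 80): continuation = e^(−0.06)·[0.5433·0.1720 + 0.4567·22.0000] = 9.5495; exercise value = 0.0000 ≤ continuation, so V_0 = 9.5495

£9.55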